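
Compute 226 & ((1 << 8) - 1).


226 & 255 = 226

226


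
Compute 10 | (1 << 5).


10 | (1 << 5) = 10 | 32 = 42

42


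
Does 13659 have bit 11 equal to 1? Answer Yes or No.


0b11010101011011, bit 11 = 0. No

No


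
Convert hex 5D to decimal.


5D hex = 93 decimal

93


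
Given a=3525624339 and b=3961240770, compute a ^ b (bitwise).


3525624339 ^ 3961240770 = 1044348625

1044348625


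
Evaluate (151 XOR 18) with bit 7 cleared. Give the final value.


Step 1: 151 ^ 18 = 133
Step 2: 133 & ~(1 << 7) = 5

5


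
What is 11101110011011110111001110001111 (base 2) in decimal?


11101110011011110111001110001111 in decimal = 4000281487

4000281487


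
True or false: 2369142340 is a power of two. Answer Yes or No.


0b10001101001101100011111001000100. Multiple bits set => No

No


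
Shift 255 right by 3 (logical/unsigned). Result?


0b11111111 >> 3 = 0b11111 = 31

31


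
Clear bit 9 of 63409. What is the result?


63409 & ~(1 << 9) = 62897

62897


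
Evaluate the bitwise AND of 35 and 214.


0b100011 & 0b11010110 = 0b10 = 2

2


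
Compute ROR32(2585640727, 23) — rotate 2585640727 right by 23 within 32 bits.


Rotate 0b10011010000111011011111100010111 right by 23 (32-bit) = 0b111011011111100010111100110100 = 998125364

998125364


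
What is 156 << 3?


0b10011100 << 3 = 0b10011100000 = 1248

1248


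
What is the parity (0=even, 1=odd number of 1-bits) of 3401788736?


0b11001010110000110010110101000000 has 13 ones => parity 1

1


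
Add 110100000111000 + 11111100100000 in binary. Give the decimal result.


110100000111000 + 11111100100000 = 1010011101011000 = 42840

42840


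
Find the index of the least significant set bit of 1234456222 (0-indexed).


0b1001001100101000100111010011110. Lowest set bit at position 1

1


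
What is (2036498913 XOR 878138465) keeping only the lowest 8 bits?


Step 1: 2036498913 ^ 878138465 = 1295373696
Step 2: 1295373696 & 255 = 128

128


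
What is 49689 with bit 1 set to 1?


49689 | (1 << 1) = 49689 | 2 = 49691

49691


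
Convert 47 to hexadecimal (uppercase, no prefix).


47 = 2F hex

2F


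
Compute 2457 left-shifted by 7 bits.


0b100110011001 << 7 = 0b1001100110010000000 = 314496

314496


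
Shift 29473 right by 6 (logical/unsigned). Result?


0b111001100100001 >> 6 = 0b111001100 = 460

460


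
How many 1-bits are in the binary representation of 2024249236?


0b1111000101001111001011110010100 has 17 set bits

17


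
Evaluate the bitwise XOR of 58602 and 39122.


0b1110010011101010 ^ 0b1001100011010010 = 0b111110000111000 = 31800

31800


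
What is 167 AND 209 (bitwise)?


0b10100111 & 0b11010001 = 0b10000001 = 129

129


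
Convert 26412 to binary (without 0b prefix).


26412 = 110011100101100 in binary

110011100101100


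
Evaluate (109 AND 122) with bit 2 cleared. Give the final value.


Step 1: 109 & 122 = 104
Step 2: 104 & ~(1 << 2) = 104

104


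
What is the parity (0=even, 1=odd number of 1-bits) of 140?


0b10001100 has 3 ones => parity 1

1


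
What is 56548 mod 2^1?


56548 & 1 = 0

0


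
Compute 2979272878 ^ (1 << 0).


2979272878 ^ (1 << 0) = 2979272878 ^ 1 = 2979272879

2979272879


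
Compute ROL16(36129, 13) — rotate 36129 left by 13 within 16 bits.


Rotate 0b1000110100100001 left by 13 (16-bit) = 0b11000110100100 = 12708

12708


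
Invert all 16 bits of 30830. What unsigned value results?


30830 ^ 65535 = 34705

34705


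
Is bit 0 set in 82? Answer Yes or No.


0b1010010, bit 0 = 0. No

No


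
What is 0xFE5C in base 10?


FE5C hex = 65116 decimal

65116


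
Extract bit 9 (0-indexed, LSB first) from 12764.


0b11000111011100, position 9 = 0

0


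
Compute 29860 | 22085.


0b111010010100100 | 0b101011001000101 = 0b111011011100101 = 30437

30437


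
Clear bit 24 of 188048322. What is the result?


188048322 & ~(1 << 24) = 171271106

171271106


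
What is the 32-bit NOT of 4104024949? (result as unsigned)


~0b11110100100111100111001101110101 = 0b1011011000011000110010001010 = 190942346 (32-bit unsigned)

190942346


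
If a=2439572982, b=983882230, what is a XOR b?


2439572982 ^ 983882230 = 2882286592

2882286592


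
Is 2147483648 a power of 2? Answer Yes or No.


0b10000000000000000000000000000000. Only one bit set => Yes

Yes


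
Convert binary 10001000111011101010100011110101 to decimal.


10001000111011101010100011110101 in decimal = 2297342197

2297342197


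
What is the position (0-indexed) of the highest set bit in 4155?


0b1000000111011. Highest set bit at position 12

12


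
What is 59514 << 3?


0b1110100001111010 << 3 = 0b1110100001111010000 = 476112

476112


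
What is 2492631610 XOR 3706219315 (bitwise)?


0b10010100100100101000101000111010 ^ 0b11011100111010000110101100110011 = 0b1001000011110101110000100001001 = 1216012553

1216012553


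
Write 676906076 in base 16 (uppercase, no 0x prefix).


676906076 = 2858C45C hex

2858C45C


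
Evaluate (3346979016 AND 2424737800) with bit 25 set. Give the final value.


Step 1: 3346979016 & 2424737800 = 2147913736
Step 2: 2147913736 | (1 << 25) = 2147913736 | 33554432 = 2181468168

2181468168


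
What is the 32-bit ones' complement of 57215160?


57215160 ^ 4294967295 = 4237752135

4237752135


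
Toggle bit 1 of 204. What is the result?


204 ^ (1 << 1) = 204 ^ 2 = 206

206


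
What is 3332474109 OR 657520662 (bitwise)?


0b11000110101000011000010011111101 | 0b100111001100001111100000010110 = 0b11100111101100011111110011111111 = 3887201535

3887201535


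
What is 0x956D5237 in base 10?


956D5237 hex = 2506969655 decimal

2506969655


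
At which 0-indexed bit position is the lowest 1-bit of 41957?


0b1010001111100101. Lowest set bit at position 0

0


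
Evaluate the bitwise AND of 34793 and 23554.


0b1000011111101001 & 0b101110000000010 = 0b10000000000 = 1024

1024


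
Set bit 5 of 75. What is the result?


75 | (1 << 5) = 75 | 32 = 107

107


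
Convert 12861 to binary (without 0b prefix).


12861 = 11001000111101 in binary

11001000111101


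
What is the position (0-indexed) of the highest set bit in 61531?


0b1111000001011011. Highest set bit at position 15

15


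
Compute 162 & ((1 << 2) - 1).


162 & 3 = 2

2


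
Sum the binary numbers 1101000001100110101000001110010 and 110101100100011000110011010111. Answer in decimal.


1101000001100110101000001110010 + 110101100100011000110011010111 = 10011101110001001101110101001001 = 2646924617

2646924617


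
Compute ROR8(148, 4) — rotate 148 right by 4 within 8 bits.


Rotate 0b10010100 right by 4 (8-bit) = 0b1001001 = 73

73


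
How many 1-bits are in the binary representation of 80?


0b1010000 has 2 set bits

2


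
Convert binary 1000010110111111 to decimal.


1000010110111111 in decimal = 34239

34239


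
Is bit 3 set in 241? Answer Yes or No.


0b11110001, bit 3 = 0. No

No


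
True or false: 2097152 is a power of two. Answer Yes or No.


0b1000000000000000000000. Only one bit set => Yes

Yes


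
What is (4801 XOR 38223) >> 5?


Step 1: 4801 ^ 38223 = 34702
Step 2: 34702 >> 5 = 1084

1084


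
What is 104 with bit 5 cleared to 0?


104 & ~(1 << 5) = 72

72


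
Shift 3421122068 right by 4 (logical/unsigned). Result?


0b11001011111010100010111000010100 >> 4 = 0b1100101111101010001011100001 = 213820129

213820129


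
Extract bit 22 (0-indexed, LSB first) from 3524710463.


0b11010010000101101101000000111111, position 22 = 0

0


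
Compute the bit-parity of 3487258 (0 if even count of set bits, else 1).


0b1101010011011000011010 has 11 ones => parity 1

1


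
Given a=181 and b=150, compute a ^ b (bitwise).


181 ^ 150 = 35

35


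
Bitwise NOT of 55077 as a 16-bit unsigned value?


~0b1101011100100101 = 0b10100011011010 = 10458 (16-bit unsigned)

10458


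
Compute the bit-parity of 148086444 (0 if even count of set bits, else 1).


0b1000110100111001111010101100 has 15 ones => parity 1

1


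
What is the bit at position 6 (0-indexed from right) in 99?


0b1100011, position 6 = 1

1


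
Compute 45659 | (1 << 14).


45659 | (1 << 14) = 45659 | 16384 = 62043

62043


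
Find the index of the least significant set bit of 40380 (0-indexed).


0b1001110110111100. Lowest set bit at position 2

2


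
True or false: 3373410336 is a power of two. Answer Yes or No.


0b11001001000100100010100000100000. Multiple bits set => No

No


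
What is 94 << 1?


0b1011110 << 1 = 0b10111100 = 188

188


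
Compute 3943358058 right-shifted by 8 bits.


0b11101011000010101101111001101010 >> 8 = 0b111010110000101011011110 = 15403742

15403742


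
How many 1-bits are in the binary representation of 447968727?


0b11010101100110111010111010111 has 19 set bits

19


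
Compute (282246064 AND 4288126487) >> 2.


Step 1: 282246064 & 4288126487 = 278043152
Step 2: 278043152 >> 2 = 69510788

69510788


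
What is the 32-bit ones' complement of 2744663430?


2744663430 ^ 4294967295 = 1550303865

1550303865


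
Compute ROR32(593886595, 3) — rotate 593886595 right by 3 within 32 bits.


Rotate 0b100011011001011111110110000011 right by 3 (32-bit) = 0b1100100011011001011111110110000 = 1684848560

1684848560


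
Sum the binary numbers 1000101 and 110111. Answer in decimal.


1000101 + 110111 = 1111100 = 124

124


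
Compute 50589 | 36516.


0b1100010110011101 | 0b1000111010100100 = 0b1100111110111101 = 53181

53181


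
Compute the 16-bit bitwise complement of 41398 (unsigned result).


~0b1010000110110110 = 0b101111001001001 = 24137 (16-bit unsigned)

24137


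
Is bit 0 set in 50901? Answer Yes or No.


0b1100011011010101, bit 0 = 1. Yes

Yes


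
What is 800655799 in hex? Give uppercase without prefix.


800655799 = 2FB909B7 hex

2FB909B7


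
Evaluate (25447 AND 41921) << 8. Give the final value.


Step 1: 25447 & 41921 = 9025
Step 2: 9025 << 8 = 2310400

2310400


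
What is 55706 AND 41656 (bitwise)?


0b1101100110011010 & 0b1010001010111000 = 0b1000000010011000 = 32920

32920


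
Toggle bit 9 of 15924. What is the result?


15924 ^ (1 << 9) = 15924 ^ 512 = 15412

15412


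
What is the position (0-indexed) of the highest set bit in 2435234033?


0b10010001001001101011100011110001. Highest set bit at position 31

31


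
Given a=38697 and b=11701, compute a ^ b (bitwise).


38697 ^ 11701 = 47772

47772


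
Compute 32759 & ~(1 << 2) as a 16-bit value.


32759 & ~(1 << 2) = 32755

32755


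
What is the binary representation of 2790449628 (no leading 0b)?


2790449628 = 10100110010100101110000111011100 in binary

10100110010100101110000111011100


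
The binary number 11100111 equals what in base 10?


11100111 in decimal = 231

231


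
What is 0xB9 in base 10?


B9 hex = 185 decimal

185


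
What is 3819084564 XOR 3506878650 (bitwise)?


0b11100011101000101001101100010100 ^ 0b11010001000001101011100010111010 = 0b110010101001000010001110101110 = 849617838

849617838


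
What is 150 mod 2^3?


150 & 7 = 6

6


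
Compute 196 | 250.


0b11000100 | 0b11111010 = 0b11111110 = 254

254


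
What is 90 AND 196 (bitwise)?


0b1011010 & 0b11000100 = 0b1000000 = 64

64


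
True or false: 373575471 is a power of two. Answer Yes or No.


0b10110010001000100111100101111. Multiple bits set => No

No


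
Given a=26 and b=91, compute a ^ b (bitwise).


26 ^ 91 = 65

65


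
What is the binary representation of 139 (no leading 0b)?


139 = 10001011 in binary

10001011


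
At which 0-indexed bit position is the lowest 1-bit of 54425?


0b1101010010011001. Lowest set bit at position 0

0


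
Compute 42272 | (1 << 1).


42272 | (1 << 1) = 42272 | 2 = 42274

42274


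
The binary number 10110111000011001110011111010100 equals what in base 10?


10110111000011001110011111010100 in decimal = 3071076308

3071076308


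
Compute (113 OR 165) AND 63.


Step 1: 113 | 165 = 245
Step 2: 245 & 63 = 53

53


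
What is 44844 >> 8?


0b1010111100101100 >> 8 = 0b10101111 = 175

175


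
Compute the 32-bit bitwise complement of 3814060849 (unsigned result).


~0b11100011010101011111001100110001 = 0b11100101010100000110011001110 = 480906446 (32-bit unsigned)

480906446


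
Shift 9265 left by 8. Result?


0b10010000110001 << 8 = 0b1001000011000100000000 = 2371840

2371840


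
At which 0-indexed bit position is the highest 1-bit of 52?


0b110100. Highest set bit at position 5

5


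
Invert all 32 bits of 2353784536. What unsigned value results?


2353784536 ^ 4294967295 = 1941182759

1941182759


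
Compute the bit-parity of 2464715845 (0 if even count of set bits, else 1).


0b10010010111010001001010001000101 has 13 ones => parity 1

1


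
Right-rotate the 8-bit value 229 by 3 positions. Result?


Rotate 0b11100101 right by 3 (8-bit) = 0b10111100 = 188

188


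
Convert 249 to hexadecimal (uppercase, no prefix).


249 = F9 hex

F9


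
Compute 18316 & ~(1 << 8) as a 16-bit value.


18316 & ~(1 << 8) = 18060

18060


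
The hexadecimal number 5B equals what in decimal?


5B hex = 91 decimal

91


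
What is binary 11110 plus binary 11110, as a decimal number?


11110 + 11110 = 111100 = 60

60


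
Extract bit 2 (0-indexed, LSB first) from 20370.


0b100111110010010, position 2 = 0

0


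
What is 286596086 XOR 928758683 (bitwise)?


0b10001000101010001101111110110 ^ 0b110111010110111011101110011011 = 0b100110010011101010000001101101 = 642687085

642687085


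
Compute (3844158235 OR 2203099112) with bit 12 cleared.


Step 1: 3844158235 | 2203099112 = 3882991611
Step 2: 3882991611 & ~(1 << 12) = 3882987515

3882987515


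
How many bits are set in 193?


0b11000001 has 3 set bits

3


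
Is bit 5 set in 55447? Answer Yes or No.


0b1101100010010111, bit 5 = 0. No

No


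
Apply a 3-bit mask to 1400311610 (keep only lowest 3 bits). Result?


1400311610 & 7 = 2

2


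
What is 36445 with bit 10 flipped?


36445 ^ (1 << 10) = 36445 ^ 1024 = 35421

35421


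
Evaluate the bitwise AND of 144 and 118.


0b10010000 & 0b1110110 = 0b10000 = 16

16


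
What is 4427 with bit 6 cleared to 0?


4427 & ~(1 << 6) = 4363

4363


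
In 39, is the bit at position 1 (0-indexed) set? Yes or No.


0b100111, bit 1 = 1. Yes

Yes


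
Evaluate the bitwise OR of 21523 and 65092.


0b101010000010011 | 0b1111111001000100 = 0b1111111001010111 = 65111

65111


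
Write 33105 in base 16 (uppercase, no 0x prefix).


33105 = 8151 hex

8151


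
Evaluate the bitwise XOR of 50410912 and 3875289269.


0b11000000010011010110100000 ^ 0b11100110111111000011100010110101 = 0b11100101111111010000110100010101 = 3858566421

3858566421


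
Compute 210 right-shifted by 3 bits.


0b11010010 >> 3 = 0b11010 = 26

26


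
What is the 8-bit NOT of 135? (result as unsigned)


~0b10000111 = 0b1111000 = 120 (8-bit unsigned)

120


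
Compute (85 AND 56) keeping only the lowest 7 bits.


Step 1: 85 & 56 = 16
Step 2: 16 & 127 = 16

16


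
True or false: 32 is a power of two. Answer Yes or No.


0b100000. Only one bit set => Yes

Yes


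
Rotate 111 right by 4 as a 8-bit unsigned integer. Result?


Rotate 0b1101111 right by 4 (8-bit) = 0b11110110 = 246

246


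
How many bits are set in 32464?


0b111111011010000 has 9 set bits

9


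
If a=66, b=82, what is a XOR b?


66 ^ 82 = 16

16


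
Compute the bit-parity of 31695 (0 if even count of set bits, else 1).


0b111101111001111 has 12 ones => parity 0

0


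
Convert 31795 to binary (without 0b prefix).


31795 = 111110000110011 in binary

111110000110011


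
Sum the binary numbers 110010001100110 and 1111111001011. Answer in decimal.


110010001100110 + 1111111001011 = 1000010000110001 = 33841

33841


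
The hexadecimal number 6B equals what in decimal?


6B hex = 107 decimal

107


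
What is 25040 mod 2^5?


25040 & 31 = 16

16


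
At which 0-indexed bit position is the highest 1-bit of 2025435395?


0b1111000101110011011000100000011. Highest set bit at position 30

30


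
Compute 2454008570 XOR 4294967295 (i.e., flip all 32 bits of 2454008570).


2454008570 ^ 4294967295 = 1840958725

1840958725


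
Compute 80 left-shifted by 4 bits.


0b1010000 << 4 = 0b10100000000 = 1280

1280


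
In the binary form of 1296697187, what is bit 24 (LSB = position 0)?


0b1001101010010100000011101100011, position 24 = 1

1


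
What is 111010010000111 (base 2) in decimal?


111010010000111 in decimal = 29831

29831


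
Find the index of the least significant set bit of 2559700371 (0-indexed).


0b10011000100100011110110110010011. Lowest set bit at position 0

0


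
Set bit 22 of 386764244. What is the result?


386764244 | (1 << 22) = 386764244 | 4194304 = 390958548

390958548


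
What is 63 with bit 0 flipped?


63 ^ (1 << 0) = 63 ^ 1 = 62

62


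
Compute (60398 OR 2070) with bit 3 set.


Step 1: 60398 | 2070 = 60414
Step 2: 60414 | (1 << 3) = 60414 | 8 = 60414

60414


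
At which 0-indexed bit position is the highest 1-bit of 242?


0b11110010. Highest set bit at position 7

7


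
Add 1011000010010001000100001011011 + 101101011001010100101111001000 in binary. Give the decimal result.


1011000010010001000100001011011 + 101101011001010100101111001000 = 10000101101011011101010000100011 = 2242761763

2242761763


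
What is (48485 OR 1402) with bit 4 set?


Step 1: 48485 | 1402 = 48511
Step 2: 48511 | (1 << 4) = 48511 | 16 = 48511

48511


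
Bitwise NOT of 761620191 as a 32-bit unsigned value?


~0b101101011001010110011011011111 = 0b11010010100110101001100100100000 = 3533347104 (32-bit unsigned)

3533347104


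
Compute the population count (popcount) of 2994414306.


0b10110010011110110010001011100010 has 16 set bits

16


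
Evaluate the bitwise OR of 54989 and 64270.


0b1101011011001101 | 0b1111101100001110 = 0b1111111111001111 = 65487

65487


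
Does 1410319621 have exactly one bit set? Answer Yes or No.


0b1010100000011111100010100000101. Multiple bits set => No

No


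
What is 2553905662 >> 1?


0b10011000001110011000000111111110 >> 1 = 0b1001100000111001100000011111111 = 1276952831

1276952831


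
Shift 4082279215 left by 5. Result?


0b11110011010100101010001100101111 << 5 = 0b1111001101010010101000110010111100000 = 130632934880

130632934880


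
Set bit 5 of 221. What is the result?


221 | (1 << 5) = 221 | 32 = 253

253


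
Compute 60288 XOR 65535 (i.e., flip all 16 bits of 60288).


60288 ^ 65535 = 5247

5247


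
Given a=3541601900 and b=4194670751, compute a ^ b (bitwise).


3541601900 ^ 4194670751 = 689772275

689772275


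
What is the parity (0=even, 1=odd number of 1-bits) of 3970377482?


0b11101100101001110010011100001010 has 16 ones => parity 0

0


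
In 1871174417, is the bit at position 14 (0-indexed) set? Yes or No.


0b1101111100001111101101100010001, bit 14 = 1. Yes

Yes


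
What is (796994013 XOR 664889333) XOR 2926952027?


Step 1: 796994013 ^ 664889333 = 136334888
Step 2: 136334888 ^ 2926952027 = 2790649971

2790649971


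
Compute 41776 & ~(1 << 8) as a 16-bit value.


41776 & ~(1 << 8) = 41520

41520


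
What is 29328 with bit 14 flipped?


29328 ^ (1 << 14) = 29328 ^ 16384 = 12944

12944


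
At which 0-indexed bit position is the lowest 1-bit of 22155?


0b101011010001011. Lowest set bit at position 0

0


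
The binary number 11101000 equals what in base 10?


11101000 in decimal = 232

232


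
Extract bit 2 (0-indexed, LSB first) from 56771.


0b1101110111000011, position 2 = 0

0


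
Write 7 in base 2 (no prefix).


7 = 111 in binary

111


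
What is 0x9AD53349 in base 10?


9AD53349 hex = 2597663561 decimal

2597663561


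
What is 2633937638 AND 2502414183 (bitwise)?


0b10011100111111101011001011100110 & 0b10010101001001111100111101100111 = 0b10010100001001101000001001100110 = 2485551718

2485551718


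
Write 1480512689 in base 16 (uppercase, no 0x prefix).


1480512689 = 583ED4B1 hex

583ED4B1


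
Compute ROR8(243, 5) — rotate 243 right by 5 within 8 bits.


Rotate 0b11110011 right by 5 (8-bit) = 0b10011111 = 159

159


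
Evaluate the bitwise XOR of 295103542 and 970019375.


0b10001100101101110110000110110 ^ 0b111001110100010101001000101111 = 0b101000010001111011111000011001 = 675790361

675790361


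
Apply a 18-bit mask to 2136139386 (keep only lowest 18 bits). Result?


2136139386 & 262143 = 190074

190074


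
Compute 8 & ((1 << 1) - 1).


8 & 1 = 0

0


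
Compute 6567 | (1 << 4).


6567 | (1 << 4) = 6567 | 16 = 6583

6583


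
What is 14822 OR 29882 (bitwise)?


0b11100111100110 | 0b111010010111010 = 0b111110111111110 = 32254

32254


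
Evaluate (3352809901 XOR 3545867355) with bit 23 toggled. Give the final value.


Step 1: 3352809901 ^ 3545867355 = 344880630
Step 2: 344880630 ^ (1 << 23) = 344880630 ^ 8388608 = 336492022

336492022


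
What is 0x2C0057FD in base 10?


2C0057FD hex = 738220029 decimal

738220029


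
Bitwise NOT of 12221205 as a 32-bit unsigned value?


~0b101110100111101100010101 = 0b11111111010001011000010011101010 = 4282746090 (32-bit unsigned)

4282746090


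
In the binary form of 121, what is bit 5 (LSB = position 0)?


0b1111001, position 5 = 1

1


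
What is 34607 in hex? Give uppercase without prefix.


34607 = 872F hex

872F


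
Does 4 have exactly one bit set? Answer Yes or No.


0b100. Only one bit set => Yes

Yes


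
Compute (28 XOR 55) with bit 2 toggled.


Step 1: 28 ^ 55 = 43
Step 2: 43 ^ (1 << 2) = 43 ^ 4 = 47

47


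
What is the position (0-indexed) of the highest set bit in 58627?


0b1110010100000011. Highest set bit at position 15

15


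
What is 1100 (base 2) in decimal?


1100 in decimal = 12

12


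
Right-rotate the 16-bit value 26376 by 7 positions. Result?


Rotate 0b110011100001000 right by 7 (16-bit) = 0b1000011001110 = 4302

4302


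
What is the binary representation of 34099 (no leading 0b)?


34099 = 1000010100110011 in binary

1000010100110011


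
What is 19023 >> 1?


0b100101001001111 >> 1 = 0b10010100100111 = 9511

9511


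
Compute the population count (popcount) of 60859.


0b1110110110111011 has 12 set bits

12


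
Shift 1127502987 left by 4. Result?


0b1000011001101000101010010001011 << 4 = 0b10000110011010001010100100010110000 = 18040047792

18040047792


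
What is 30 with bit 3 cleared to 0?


30 & ~(1 << 3) = 22

22


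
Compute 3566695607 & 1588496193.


0b11010100100101110111010010110111 & 0b1011110101011101000011101000001 = 0b1010100100001100000010000000001 = 1418068993

1418068993


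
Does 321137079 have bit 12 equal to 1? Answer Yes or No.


0b10011001001000010100110110111, bit 12 = 0. No

No


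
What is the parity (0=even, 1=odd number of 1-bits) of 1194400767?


0b1000111001100010001101111111111 has 19 ones => parity 1

1


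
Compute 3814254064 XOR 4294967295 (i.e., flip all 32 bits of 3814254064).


3814254064 ^ 4294967295 = 480713231

480713231


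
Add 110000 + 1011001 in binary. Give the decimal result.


110000 + 1011001 = 10001001 = 137

137


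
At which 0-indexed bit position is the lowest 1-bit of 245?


0b11110101. Lowest set bit at position 0

0


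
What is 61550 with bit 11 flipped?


61550 ^ (1 << 11) = 61550 ^ 2048 = 63598

63598


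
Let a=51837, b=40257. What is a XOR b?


51837 ^ 40257 = 22332

22332


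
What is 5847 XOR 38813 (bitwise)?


0b1011011010111 ^ 0b1001011110011101 = 0b1000000101001010 = 33098

33098


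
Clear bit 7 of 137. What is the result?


137 & ~(1 << 7) = 9

9


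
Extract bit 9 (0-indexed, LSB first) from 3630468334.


0b11011000011001001000110011101110, position 9 = 0

0


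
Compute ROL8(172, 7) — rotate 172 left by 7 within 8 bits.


Rotate 0b10101100 left by 7 (8-bit) = 0b1010110 = 86

86


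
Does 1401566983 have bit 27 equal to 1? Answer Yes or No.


0b1010011100010100011011100000111, bit 27 = 0. No

No


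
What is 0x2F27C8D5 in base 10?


2F27C8D5 hex = 791136469 decimal

791136469


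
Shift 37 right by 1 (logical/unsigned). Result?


0b100101 >> 1 = 0b10010 = 18

18


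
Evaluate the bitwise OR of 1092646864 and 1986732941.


0b1000001001000000111011111010000 | 0b1110110011010110010001110001101 = 0b1110111011010110111011111011101 = 2003531741

2003531741


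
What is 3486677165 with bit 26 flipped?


3486677165 ^ (1 << 26) = 3486677165 ^ 67108864 = 3419568301

3419568301


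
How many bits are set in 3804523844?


0b11100010110001000110110101000100 has 14 set bits

14


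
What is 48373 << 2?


0b1011110011110101 << 2 = 0b101111001111010100 = 193492

193492


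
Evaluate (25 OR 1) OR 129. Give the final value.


Step 1: 25 | 1 = 25
Step 2: 25 | 129 = 153

153


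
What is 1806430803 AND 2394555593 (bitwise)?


0b1101011101010111111001001010011 & 0b10001110101110100000010011001001 = 0b1010101010100000000001000001 = 178913345

178913345


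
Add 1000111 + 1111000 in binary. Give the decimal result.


1000111 + 1111000 = 10111111 = 191

191


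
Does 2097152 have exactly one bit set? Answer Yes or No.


0b1000000000000000000000. Only one bit set => Yes

Yes


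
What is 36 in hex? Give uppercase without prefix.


36 = 24 hex

24


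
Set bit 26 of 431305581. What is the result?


431305581 | (1 << 26) = 431305581 | 67108864 = 498414445

498414445


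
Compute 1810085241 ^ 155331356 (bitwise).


0b1101011111000111011010101111001 ^ 0b1001010000100010101100011100 = 0b1100010101000011001111001100101 = 1654759013

1654759013


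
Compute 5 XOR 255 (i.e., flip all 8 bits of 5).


5 ^ 255 = 250

250


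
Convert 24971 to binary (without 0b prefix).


24971 = 110000110001011 in binary

110000110001011


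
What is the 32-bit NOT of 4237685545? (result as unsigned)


~0b11111100100101011111001100101001 = 0b11011010100000110011010110 = 57281750 (32-bit unsigned)

57281750


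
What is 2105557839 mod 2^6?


2105557839 & 63 = 15

15


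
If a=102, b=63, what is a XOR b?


102 ^ 63 = 89

89


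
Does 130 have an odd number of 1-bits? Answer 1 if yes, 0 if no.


0b10000010 has 2 ones => parity 0

0


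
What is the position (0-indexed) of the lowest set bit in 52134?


0b1100101110100110. Lowest set bit at position 1

1


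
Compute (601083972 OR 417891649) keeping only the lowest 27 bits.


Step 1: 601083972 | 417891649 = 1006359877
Step 2: 1006359877 & 134217727 = 66835781

66835781


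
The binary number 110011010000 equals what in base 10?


110011010000 in decimal = 3280

3280


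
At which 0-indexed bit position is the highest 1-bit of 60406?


0b1110101111110110. Highest set bit at position 15

15


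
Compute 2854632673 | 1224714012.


0b10101010001001100011110011100001 | 0b1001000111111111010011100011100 = 0b11101010111111111011111111111101 = 3942629373

3942629373


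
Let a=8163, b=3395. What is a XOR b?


8163 ^ 3395 = 4768

4768


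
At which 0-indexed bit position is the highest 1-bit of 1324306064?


0b1001110111011110100111010010000. Highest set bit at position 30

30


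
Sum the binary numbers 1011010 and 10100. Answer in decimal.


1011010 + 10100 = 1101110 = 110

110


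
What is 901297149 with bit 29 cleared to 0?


901297149 & ~(1 << 29) = 364426237

364426237


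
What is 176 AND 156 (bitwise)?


0b10110000 & 0b10011100 = 0b10010000 = 144

144


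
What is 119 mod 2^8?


119 & 255 = 119

119


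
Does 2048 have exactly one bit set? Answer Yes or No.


0b100000000000. Only one bit set => Yes

Yes


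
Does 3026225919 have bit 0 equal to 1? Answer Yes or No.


0b10110100011000001000101011111111, bit 0 = 1. Yes

Yes


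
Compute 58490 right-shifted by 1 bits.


0b1110010001111010 >> 1 = 0b111001000111101 = 29245

29245


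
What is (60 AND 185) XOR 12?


Step 1: 60 & 185 = 56
Step 2: 56 ^ 12 = 52

52


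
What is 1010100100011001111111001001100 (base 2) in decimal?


1010100100011001111111001001100 in decimal = 1418526284

1418526284


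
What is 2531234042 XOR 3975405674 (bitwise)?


0b10010110110111111001000011111010 ^ 0b11101100111100111110000001101010 = 0b1111010001011000111000010010000 = 2049732752

2049732752


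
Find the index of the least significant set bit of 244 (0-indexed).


0b11110100. Lowest set bit at position 2

2


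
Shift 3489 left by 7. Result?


0b110110100001 << 7 = 0b1101101000010000000 = 446592

446592


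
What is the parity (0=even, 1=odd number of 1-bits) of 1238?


0b10011010110 has 6 ones => parity 0

0


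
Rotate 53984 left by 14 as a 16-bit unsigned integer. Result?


Rotate 0b1101001011100000 left by 14 (16-bit) = 0b11010010111000 = 13496

13496


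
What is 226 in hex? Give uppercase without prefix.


226 = E2 hex

E2


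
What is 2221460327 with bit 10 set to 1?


2221460327 | (1 << 10) = 2221460327 | 1024 = 2221461351

2221461351


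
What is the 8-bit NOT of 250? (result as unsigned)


~0b11111010 = 0b101 = 5 (8-bit unsigned)

5


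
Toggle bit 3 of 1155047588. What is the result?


1155047588 ^ (1 << 3) = 1155047588 ^ 8 = 1155047596

1155047596


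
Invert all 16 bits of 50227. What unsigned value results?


50227 ^ 65535 = 15308

15308


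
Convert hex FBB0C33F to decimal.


FBB0C33F hex = 4222665535 decimal

4222665535


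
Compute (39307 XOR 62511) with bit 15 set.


Step 1: 39307 ^ 62511 = 28068
Step 2: 28068 | (1 << 15) = 28068 | 32768 = 60836

60836


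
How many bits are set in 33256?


0b1000000111101000 has 6 set bits

6


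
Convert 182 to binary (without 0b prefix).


182 = 10110110 in binary

10110110


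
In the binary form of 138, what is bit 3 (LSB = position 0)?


0b10001010, position 3 = 1

1


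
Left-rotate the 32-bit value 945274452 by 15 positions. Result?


Rotate 0b111000010101111011111001010100 left by 15 (32-bit) = 0b11011111001010100001110000101011 = 3744078891

3744078891


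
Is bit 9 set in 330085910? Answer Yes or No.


0b10011101011001011011000010110, bit 9 = 1. Yes

Yes


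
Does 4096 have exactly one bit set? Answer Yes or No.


0b1000000000000. Only one bit set => Yes

Yes


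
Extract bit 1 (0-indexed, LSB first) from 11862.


0b10111001010110, position 1 = 1

1


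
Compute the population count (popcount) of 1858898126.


0b1101110110011001000100011001110 has 16 set bits

16


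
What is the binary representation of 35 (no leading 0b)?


35 = 100011 in binary

100011


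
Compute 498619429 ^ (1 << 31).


498619429 ^ (1 << 31) = 498619429 ^ 2147483648 = 2646103077

2646103077


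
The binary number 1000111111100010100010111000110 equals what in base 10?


1000111111100010100010111000110 in decimal = 1206994374

1206994374


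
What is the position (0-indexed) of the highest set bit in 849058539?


0b110010100110111001101011101011. Highest set bit at position 29

29


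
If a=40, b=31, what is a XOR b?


40 ^ 31 = 55

55


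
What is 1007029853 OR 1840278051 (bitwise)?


0b111100000001100000111001011101 | 0b1101101101100000110101000100011 = 0b1111101101101100110111001111111 = 2109107839

2109107839


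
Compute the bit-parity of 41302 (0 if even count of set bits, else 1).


0b1010000101010110 has 7 ones => parity 1

1


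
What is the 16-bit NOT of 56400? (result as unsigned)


~0b1101110001010000 = 0b10001110101111 = 9135 (16-bit unsigned)

9135


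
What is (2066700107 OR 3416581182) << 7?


Step 1: 2066700107 | 3416581182 = 4222613375
Step 2: 4222613375 << 7 = 540494512000

540494512000


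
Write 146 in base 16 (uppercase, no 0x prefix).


146 = 92 hex

92


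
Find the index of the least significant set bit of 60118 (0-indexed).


0b1110101011010110. Lowest set bit at position 1

1


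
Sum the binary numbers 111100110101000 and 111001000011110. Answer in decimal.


111100110101000 + 111001000011110 = 1110101111000110 = 60358

60358


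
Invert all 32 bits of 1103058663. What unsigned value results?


1103058663 ^ 4294967295 = 3191908632

3191908632


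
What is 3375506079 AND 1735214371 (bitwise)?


0b11001001001100100010001010011111 & 0b1100111011011010100010100100011 = 0b1000001001000000000000000000011 = 1092616195

1092616195


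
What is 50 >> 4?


0b110010 >> 4 = 0b11 = 3

3


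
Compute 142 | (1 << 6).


142 | (1 << 6) = 142 | 64 = 206

206


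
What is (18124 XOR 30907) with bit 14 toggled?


Step 1: 18124 ^ 30907 = 15991
Step 2: 15991 ^ (1 << 14) = 15991 ^ 16384 = 32375

32375


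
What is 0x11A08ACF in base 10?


11A08ACF hex = 295733967 decimal

295733967


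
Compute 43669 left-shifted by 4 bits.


0b1010101010010101 << 4 = 0b10101010100101010000 = 698704

698704


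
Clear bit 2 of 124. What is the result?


124 & ~(1 << 2) = 120

120


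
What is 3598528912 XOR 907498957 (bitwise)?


0b11010110011111010011000110010000 ^ 0b110110000101110101010111001101 = 0b11100000011010100110010001011101 = 3765068893

3765068893


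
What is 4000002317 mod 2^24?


4000002317 & 16777215 = 7024909

7024909


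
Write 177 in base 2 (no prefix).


177 = 10110001 in binary

10110001


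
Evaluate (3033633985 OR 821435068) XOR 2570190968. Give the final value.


Step 1: 3033633985 | 821435068 = 3036126973
Step 2: 3036126973 ^ 2570190968 = 767925893

767925893


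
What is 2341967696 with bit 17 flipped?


2341967696 ^ (1 << 17) = 2341967696 ^ 131072 = 2341836624

2341836624


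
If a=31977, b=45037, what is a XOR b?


31977 ^ 45037 = 54020

54020


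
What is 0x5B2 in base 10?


5B2 hex = 1458 decimal

1458


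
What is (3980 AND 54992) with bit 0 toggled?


Step 1: 3980 & 54992 = 1664
Step 2: 1664 ^ (1 << 0) = 1664 ^ 1 = 1665

1665


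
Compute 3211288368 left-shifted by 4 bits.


0b10111111011010000101111100110000 << 4 = 0b101111110110100001011111001100000000 = 51380613888

51380613888


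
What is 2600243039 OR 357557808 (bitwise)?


0b10011010111111001000111101011111 | 0b10101010011111110011000110000 = 0b10011111111111111110111101111111 = 2684350335

2684350335


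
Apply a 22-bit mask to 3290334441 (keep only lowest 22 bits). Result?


3290334441 & 4194303 = 2000105

2000105


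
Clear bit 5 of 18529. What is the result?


18529 & ~(1 << 5) = 18497

18497


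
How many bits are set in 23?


0b10111 has 4 set bits

4


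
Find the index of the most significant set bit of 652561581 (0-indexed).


0b100110111001010100110010101101. Highest set bit at position 29

29


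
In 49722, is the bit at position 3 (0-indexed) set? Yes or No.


0b1100001000111010, bit 3 = 1. Yes

Yes


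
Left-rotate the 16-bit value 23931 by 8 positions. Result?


Rotate 0b101110101111011 left by 8 (16-bit) = 0b111101101011101 = 31581

31581


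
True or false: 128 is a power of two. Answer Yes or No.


0b10000000. Only one bit set => Yes

Yes


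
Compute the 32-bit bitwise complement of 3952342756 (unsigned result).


~0b11101011100100111111011011100100 = 0b10100011011000000100100011011 = 342624539 (32-bit unsigned)

342624539


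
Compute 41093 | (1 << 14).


41093 | (1 << 14) = 41093 | 16384 = 57477

57477


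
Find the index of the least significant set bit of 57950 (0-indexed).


0b1110001001011110. Lowest set bit at position 1

1


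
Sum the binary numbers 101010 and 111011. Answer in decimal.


101010 + 111011 = 1100101 = 101

101


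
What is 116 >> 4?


0b1110100 >> 4 = 0b111 = 7

7


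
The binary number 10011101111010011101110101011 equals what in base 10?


10011101111010011101110101011 in decimal = 331168683

331168683


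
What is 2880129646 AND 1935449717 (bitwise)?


0b10101011101010110100101001101110 & 0b1110011010111001001111001110101 = 0b100011000010000000101001100100 = 587729508

587729508


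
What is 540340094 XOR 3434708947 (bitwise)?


0b100000001101001110111101111110 ^ 0b11001100101110010111111111010011 = 0b11101100100011011001000010101101 = 3968700589

3968700589


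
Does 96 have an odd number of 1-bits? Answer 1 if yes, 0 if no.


0b1100000 has 2 ones => parity 0

0


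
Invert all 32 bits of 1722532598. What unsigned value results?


1722532598 ^ 4294967295 = 2572434697

2572434697


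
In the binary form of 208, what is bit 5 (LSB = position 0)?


0b11010000, position 5 = 0

0


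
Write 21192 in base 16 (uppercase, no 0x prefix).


21192 = 52C8 hex

52C8


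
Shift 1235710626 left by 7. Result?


0b1001001101001110111001010100010 << 7 = 0b10010011010011101110010101000100000000 = 158170960128

158170960128


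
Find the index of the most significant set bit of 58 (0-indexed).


0b111010. Highest set bit at position 5

5


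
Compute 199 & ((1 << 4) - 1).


199 & 15 = 7

7


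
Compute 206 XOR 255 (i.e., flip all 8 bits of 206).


206 ^ 255 = 49

49


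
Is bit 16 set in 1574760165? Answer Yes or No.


0b1011101110111001110111011100101, bit 16 = 0. No

No


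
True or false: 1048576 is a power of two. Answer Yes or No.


0b100000000000000000000. Only one bit set => Yes

Yes


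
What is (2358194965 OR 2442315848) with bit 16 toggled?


Step 1: 2358194965 | 2442315848 = 2644507485
Step 2: 2644507485 ^ (1 << 16) = 2644507485 ^ 65536 = 2644441949

2644441949


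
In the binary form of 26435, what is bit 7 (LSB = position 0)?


0b110011101000011, position 7 = 0

0


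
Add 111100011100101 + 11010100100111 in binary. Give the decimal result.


111100011100101 + 11010100100111 = 1010111000001100 = 44556

44556


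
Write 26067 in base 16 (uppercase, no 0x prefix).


26067 = 65D3 hex

65D3


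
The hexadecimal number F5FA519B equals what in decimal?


F5FA519B hex = 4126822811 decimal

4126822811


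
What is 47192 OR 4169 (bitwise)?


0b1011100001011000 | 0b1000001001001 = 0b1011100001011001 = 47193

47193


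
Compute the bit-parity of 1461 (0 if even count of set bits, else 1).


0b10110110101 has 7 ones => parity 1

1


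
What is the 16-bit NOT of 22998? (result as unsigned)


~0b101100111010110 = 0b1010011000101001 = 42537 (16-bit unsigned)

42537
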